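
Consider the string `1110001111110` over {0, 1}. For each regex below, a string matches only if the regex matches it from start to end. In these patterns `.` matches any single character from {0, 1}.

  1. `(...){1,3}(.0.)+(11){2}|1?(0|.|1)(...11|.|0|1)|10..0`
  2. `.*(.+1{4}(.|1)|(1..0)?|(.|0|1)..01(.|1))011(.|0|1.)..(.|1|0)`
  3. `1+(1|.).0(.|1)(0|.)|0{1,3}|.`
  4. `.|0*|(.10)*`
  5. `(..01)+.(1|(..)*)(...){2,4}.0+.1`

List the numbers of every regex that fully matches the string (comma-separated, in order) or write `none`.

1 → no match
2 → match
3 → no match
4 → no match
5 → no match — must end with `1`

2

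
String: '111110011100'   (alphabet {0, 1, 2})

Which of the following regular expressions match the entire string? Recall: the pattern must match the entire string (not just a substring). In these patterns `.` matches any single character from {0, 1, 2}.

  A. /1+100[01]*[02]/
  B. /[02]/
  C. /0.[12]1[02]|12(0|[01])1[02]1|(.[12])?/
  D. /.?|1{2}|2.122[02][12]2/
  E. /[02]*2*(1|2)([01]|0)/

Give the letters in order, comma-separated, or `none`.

A

A → match
B → no match
C → no match
D → no match
E → no match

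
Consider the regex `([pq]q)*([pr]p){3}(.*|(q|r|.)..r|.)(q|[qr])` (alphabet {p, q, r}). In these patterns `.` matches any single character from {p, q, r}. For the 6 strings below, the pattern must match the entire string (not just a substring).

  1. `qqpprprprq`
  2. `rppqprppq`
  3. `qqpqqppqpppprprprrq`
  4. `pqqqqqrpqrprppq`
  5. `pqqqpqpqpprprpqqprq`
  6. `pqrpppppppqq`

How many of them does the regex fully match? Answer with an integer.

1 → match
2 → no match
3 → no match
4 → no match
5 → match
6 → match
Total matched: 3

3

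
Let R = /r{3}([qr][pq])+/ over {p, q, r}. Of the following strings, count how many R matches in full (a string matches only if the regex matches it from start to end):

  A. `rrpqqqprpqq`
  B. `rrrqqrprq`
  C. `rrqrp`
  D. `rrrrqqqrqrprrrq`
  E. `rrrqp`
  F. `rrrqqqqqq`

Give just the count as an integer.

3

A. `rrpqqqprpqq` → no match
B. `rrrqqrprq` → match
C. `rrqrp` → no match
D → no match
E. `rrrqp` → match
F. `rrrqqqqqq` → match
Total matched: 3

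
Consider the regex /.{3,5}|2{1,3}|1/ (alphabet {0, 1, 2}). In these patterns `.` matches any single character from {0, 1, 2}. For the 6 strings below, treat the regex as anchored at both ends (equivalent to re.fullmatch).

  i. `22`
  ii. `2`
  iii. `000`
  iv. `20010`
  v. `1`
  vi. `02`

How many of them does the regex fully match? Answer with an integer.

5

i → match
ii → match
iii → match
iv → match
v → match
vi → no match
Total matched: 5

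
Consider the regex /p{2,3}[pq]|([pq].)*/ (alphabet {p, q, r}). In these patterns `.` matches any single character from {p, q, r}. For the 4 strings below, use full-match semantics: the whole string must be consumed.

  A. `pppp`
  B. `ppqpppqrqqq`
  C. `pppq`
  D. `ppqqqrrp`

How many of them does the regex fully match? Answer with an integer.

A → match
B → no match
C → match
D → no match
Total matched: 2

2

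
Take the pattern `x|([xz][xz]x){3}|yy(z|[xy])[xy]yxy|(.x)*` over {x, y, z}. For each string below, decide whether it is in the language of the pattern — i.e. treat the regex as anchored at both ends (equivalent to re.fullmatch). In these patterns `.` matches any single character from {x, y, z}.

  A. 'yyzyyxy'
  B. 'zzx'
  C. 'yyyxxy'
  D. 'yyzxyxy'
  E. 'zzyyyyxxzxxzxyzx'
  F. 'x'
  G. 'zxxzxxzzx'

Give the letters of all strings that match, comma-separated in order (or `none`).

A, D, F, G

A → match
B → no match
C → no match
D → match
E → no match
F → match
G → match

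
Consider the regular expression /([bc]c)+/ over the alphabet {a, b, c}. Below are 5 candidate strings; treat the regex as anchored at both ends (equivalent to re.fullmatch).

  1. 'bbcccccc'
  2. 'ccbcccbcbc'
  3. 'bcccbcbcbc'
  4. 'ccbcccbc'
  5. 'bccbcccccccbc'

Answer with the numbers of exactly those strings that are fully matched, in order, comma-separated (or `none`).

1 → no match
2 → match
3 → match
4 → match
5 → no match

2, 3, 4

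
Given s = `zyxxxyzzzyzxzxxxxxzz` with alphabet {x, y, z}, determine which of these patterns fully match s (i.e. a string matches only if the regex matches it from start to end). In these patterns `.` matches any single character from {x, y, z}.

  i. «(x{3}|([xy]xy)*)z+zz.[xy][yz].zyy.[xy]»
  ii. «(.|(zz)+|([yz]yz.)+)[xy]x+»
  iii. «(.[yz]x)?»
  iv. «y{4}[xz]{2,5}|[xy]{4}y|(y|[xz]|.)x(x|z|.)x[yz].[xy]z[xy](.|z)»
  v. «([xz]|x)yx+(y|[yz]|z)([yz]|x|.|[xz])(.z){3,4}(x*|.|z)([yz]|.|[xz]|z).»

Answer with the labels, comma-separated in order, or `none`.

v

i → no match
ii → no match — must end with `x`
iii → no match
iv → no match
v → match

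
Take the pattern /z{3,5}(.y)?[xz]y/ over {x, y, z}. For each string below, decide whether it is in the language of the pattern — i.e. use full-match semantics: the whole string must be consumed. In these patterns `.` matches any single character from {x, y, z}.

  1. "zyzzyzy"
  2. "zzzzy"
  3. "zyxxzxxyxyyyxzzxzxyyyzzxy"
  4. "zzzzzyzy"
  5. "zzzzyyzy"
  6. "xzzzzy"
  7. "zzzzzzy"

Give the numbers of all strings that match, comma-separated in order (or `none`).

1 → no match
2 → match
3 → no match
4 → match
5 → match
6 → no match — must start with "z"
7 → match

2, 4, 5, 7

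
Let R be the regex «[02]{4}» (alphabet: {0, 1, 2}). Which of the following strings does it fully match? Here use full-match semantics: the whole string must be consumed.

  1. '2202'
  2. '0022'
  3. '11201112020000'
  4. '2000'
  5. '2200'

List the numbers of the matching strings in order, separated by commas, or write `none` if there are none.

1, 2, 4, 5

1 → match
2 → match
3 → no match
4 → match
5 → match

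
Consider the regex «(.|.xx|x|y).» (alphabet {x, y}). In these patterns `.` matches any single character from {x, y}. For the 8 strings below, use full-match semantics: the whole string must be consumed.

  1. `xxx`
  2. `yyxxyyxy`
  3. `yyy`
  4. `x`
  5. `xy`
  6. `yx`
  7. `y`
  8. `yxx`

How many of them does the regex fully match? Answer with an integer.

2

1 → no match
2 → no match
3 → no match
4 → no match
5 → match
6 → match
7 → no match
8 → no match
Total matched: 2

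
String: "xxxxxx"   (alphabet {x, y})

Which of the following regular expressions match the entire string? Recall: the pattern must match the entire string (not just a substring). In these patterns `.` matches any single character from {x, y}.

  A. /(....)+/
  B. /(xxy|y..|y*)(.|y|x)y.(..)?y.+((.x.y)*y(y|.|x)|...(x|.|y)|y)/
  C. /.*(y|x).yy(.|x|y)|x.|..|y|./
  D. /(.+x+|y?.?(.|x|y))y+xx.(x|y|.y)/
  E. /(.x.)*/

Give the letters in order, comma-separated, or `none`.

A → no match
B → no match
C → no match
D → no match
E → match

E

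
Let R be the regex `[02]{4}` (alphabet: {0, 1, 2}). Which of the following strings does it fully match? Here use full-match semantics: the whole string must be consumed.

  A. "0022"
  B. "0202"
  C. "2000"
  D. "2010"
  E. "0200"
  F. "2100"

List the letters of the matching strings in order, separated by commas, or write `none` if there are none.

A, B, C, E

A → match
B → match
C → match
D → no match
E → match
F → no match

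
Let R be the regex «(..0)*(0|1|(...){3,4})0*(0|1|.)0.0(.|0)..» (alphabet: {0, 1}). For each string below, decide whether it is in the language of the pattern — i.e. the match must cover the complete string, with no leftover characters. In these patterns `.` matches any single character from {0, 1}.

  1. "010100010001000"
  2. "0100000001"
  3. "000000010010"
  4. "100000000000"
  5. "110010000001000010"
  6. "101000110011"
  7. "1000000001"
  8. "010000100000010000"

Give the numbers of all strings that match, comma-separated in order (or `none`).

1 → no match
2 → no match
3 → match
4 → match
5 → match
6 → no match
7 → match
8 → match

3, 4, 5, 7, 8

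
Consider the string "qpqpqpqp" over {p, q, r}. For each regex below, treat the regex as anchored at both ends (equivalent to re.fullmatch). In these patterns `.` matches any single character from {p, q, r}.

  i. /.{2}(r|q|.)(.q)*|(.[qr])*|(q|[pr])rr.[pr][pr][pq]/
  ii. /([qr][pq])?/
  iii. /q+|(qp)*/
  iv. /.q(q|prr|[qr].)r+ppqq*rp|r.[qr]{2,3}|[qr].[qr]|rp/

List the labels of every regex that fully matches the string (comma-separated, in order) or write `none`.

iii

i → no match
ii → no match
iii → match
iv → no match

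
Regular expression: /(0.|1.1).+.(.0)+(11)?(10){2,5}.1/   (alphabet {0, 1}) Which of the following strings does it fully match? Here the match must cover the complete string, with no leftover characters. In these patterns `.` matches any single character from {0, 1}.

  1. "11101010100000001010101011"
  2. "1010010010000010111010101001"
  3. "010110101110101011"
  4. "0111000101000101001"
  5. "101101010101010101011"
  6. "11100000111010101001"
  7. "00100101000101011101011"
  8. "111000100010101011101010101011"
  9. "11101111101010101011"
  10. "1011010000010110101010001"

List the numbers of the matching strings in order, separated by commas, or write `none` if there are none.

1, 2, 3, 4, 5, 6, 7, 8, 9

1 → match
2 → match
3 → match
4 → match
5 → match
6 → match
7 → match
8 → match
9 → match
10 → no match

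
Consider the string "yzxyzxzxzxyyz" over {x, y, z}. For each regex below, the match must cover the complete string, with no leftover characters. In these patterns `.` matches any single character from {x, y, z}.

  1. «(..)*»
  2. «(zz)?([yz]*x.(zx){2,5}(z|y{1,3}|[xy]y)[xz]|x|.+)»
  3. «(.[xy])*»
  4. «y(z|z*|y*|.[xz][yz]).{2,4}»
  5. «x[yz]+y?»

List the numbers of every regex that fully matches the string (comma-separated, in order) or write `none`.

1 → no match
2 → match
3 → no match
4 → no match
5 → no match — must start with "x"

2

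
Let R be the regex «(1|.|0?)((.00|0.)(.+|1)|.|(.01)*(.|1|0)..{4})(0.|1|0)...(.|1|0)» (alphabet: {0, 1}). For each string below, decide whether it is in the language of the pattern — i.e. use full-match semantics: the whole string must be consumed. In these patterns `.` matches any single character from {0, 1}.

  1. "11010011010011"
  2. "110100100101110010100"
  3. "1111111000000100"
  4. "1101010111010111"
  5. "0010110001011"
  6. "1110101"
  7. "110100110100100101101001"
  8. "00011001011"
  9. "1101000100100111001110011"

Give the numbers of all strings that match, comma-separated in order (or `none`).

2, 4, 5, 6, 7, 8

1 → no match
2 → match
3 → no match
4 → match
5 → match
6 → match
7 → match
8 → match
9 → no match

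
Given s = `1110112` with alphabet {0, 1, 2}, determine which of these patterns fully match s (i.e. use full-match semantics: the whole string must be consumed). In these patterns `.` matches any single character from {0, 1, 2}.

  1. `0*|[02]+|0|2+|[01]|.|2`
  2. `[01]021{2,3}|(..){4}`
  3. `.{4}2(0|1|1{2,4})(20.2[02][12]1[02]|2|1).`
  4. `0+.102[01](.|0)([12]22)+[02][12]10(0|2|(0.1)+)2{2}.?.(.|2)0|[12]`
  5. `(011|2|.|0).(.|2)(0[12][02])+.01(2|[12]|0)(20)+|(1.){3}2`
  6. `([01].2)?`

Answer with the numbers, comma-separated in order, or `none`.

5

1 → no match
2 → no match
3 → no match
4 → no match
5 → match
6 → no match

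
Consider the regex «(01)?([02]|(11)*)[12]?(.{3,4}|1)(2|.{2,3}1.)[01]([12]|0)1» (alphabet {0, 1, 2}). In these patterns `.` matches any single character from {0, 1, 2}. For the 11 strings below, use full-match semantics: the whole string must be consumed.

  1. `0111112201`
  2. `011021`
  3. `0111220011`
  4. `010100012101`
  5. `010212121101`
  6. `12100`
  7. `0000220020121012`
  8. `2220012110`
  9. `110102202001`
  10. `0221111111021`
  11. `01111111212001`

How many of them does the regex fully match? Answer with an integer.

3

1 → no match
2 → no match
3 → no match
4 → match
5 → no match
6 → no match — must end with `1`
7 → no match — must end with `1`
8 → no match — must end with `1`
9 → no match
10 → match
11 → match
Total matched: 3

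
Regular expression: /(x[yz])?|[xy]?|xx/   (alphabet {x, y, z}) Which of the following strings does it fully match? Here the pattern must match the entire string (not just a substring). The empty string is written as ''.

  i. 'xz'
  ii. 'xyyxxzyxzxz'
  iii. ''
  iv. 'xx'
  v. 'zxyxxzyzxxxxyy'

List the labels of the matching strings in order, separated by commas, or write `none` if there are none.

i, iii, iv

i → match
ii → no match
iii → match
iv → match
v → no match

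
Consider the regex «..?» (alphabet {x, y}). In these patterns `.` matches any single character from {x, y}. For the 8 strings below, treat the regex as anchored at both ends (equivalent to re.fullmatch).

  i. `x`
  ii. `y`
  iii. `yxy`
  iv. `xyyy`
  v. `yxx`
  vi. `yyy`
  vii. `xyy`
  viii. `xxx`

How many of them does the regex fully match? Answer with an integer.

i. `x` → match
ii. `y` → match
iii. `yxy` → no match
iv. `xyyy` → no match
v. `yxx` → no match
vi. `yyy` → no match
vii. `xyy` → no match
viii. `xxx` → no match
Total matched: 2

2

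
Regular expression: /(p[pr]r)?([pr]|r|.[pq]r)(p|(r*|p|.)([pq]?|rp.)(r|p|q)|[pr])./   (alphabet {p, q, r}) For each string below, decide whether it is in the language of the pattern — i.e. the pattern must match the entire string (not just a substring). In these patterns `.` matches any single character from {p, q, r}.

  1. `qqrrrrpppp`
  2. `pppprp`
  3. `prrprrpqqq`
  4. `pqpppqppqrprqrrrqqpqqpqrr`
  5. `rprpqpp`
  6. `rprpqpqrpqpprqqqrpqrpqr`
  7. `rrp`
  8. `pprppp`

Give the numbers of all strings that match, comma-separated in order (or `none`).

1, 3, 5, 7, 8

1. `qqrrrrpppp` → match
2. `pppprp` → no match
3. `prrprrpqqq` → match
4 → no match
5. `rprpqpp` → match
6 → no match
7. `rrp` → match
8. `pprppp` → match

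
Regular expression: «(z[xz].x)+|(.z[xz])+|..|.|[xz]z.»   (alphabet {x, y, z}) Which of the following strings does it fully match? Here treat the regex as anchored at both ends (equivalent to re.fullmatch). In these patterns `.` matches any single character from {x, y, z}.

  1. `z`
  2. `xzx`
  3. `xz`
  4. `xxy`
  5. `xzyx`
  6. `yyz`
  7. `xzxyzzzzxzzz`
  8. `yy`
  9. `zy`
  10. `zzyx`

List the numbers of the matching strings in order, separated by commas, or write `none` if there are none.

1, 2, 3, 7, 8, 9, 10

1 → match
2 → match
3 → match
4 → no match
5 → no match
6 → no match
7 → match
8 → match
9 → match
10 → match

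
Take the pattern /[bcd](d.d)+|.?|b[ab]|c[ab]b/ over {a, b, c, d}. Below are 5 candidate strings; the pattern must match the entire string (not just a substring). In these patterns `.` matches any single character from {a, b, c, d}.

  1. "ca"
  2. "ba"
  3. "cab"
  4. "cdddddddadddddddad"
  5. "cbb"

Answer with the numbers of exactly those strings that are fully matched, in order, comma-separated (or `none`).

2, 3, 5

1 → no match
2 → match
3 → match
4 → no match
5 → match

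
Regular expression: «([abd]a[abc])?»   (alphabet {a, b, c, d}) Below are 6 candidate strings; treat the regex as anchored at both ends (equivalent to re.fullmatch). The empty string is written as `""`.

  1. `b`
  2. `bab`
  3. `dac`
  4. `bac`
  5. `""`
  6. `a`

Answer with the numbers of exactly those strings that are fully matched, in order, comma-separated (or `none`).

2, 3, 4, 5

1. `b` → no match
2. `bab` → match
3. `dac` → match
4. `bac` → match
5. `""` → match
6. `a` → no match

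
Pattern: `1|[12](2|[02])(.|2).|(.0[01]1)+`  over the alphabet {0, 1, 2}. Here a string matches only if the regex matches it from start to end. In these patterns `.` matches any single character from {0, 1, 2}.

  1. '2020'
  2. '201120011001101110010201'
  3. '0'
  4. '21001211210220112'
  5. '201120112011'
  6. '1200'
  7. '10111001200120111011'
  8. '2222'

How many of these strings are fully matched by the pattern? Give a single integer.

5

1 → match
2 → no match
3 → no match
4 → no match
5 → match
6 → match
7 → match
8 → match
Total matched: 5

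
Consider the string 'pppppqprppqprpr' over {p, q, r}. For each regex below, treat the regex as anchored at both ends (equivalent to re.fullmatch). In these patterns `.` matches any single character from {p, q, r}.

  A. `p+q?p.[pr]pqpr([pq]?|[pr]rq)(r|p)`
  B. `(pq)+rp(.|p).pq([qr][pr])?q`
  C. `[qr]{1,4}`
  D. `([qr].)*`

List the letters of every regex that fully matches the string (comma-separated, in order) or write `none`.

A

A → match
B → no match — must start with 'pq'
C → no match
D → no match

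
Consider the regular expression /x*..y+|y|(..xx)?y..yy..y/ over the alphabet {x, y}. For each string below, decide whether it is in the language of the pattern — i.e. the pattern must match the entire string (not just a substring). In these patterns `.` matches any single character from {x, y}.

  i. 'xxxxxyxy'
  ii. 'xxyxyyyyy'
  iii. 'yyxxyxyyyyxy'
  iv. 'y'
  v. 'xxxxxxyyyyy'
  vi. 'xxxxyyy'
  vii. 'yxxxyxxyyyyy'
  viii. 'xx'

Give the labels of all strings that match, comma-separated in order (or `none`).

i, ii, iii, iv, v, vi, vii

i → match
ii → match
iii → match
iv → match
v → match
vi → match
vii → match
viii → no match — must end with 'y'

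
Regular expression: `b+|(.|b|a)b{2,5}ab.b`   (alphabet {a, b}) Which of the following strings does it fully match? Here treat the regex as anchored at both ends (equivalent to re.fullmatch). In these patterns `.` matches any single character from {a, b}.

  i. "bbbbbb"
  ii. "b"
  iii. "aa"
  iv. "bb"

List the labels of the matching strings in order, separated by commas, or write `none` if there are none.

i, ii, iv

i → match
ii → match
iii → no match — must end with "b"
iv → match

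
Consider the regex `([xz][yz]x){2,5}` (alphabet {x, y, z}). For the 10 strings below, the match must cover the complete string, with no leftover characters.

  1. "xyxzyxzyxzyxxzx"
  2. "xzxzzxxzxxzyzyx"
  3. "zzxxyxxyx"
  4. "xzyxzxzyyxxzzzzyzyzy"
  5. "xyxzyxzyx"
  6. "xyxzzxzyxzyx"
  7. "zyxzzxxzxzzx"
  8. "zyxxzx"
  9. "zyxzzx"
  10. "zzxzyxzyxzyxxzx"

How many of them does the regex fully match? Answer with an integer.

8

1 → match
2 → no match
3 → match
4 → no match — must end with "x"
5 → match
6 → match
7 → match
8 → match
9 → match
10 → match
Total matched: 8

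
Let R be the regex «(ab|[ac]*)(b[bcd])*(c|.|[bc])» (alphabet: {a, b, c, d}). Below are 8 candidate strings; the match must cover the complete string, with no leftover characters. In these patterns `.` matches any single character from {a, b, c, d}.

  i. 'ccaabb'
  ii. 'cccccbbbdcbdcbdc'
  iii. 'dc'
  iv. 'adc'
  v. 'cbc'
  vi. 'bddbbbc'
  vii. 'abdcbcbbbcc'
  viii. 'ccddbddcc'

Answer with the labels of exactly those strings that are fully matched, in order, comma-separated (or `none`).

none

i → no match
ii → no match
iii → no match
iv → no match
v → no match
vi → no match
vii → no match
viii → no match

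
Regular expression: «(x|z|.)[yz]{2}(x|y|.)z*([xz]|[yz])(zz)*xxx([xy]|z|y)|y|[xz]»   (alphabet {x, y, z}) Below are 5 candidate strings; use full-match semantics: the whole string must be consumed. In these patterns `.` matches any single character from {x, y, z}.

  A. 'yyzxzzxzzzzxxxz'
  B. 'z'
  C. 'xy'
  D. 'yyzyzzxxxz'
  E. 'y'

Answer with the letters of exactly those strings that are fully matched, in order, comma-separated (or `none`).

A → match
B → match
C → no match
D → match
E → match

A, B, D, E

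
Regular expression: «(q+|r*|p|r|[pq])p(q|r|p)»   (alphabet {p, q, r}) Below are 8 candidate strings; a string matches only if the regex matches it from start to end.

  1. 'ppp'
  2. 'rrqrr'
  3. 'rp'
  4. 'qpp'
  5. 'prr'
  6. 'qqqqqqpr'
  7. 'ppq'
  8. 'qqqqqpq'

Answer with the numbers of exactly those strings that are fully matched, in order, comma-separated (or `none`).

1 → match
2 → no match
3 → no match
4 → match
5 → no match
6 → match
7 → match
8 → match

1, 4, 6, 7, 8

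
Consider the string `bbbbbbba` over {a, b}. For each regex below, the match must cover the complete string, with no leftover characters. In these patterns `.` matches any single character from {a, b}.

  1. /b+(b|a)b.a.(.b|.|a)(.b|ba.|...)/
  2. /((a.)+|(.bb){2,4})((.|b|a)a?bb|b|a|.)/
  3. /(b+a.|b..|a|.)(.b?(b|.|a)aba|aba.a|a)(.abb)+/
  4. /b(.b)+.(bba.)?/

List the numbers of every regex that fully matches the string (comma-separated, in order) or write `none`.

4

1 → no match
2 → no match
3 → no match — must end with `abb`
4 → match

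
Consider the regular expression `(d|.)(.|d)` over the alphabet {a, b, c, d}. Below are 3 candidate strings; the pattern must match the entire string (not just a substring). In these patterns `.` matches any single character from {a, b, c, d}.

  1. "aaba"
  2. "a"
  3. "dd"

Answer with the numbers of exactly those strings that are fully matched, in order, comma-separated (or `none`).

1 → no match
2 → no match
3 → match

3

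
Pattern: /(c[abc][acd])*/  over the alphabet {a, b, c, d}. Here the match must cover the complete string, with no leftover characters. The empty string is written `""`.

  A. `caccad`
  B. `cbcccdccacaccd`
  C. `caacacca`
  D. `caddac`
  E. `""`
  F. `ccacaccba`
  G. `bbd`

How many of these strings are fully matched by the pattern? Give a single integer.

A → match
B → no match
C → no match
D → no match
E → match
F → match
G → no match
Total matched: 3

3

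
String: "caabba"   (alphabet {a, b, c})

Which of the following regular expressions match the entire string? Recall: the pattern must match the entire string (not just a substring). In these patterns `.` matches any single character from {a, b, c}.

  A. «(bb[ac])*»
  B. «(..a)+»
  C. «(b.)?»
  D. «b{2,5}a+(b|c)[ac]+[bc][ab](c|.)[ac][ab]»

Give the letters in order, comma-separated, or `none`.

A → no match
B → match
C → no match
D → no match — must start with "b"

B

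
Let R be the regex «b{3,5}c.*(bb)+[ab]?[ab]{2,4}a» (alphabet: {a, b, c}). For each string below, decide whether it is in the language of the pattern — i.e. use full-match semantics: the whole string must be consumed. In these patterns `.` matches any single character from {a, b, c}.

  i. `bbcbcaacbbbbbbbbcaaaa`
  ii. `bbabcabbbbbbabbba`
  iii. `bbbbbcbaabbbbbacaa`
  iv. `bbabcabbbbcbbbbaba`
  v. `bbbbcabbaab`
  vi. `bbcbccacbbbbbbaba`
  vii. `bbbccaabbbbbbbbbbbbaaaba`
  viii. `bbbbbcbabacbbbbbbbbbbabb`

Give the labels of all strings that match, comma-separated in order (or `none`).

vii

i → no match
ii → no match
iii → no match
iv → no match
v → no match — must end with `a`
vi → no match
vii → match
viii → no match — must end with `a`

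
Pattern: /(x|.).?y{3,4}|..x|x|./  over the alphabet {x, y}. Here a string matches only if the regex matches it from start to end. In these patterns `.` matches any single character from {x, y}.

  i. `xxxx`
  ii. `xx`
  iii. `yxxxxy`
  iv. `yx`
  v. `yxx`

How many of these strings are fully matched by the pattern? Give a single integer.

1

i. `xxxx` → no match
ii. `xx` → no match
iii. `yxxxxy` → no match
iv. `yx` → no match
v. `yxx` → match
Total matched: 1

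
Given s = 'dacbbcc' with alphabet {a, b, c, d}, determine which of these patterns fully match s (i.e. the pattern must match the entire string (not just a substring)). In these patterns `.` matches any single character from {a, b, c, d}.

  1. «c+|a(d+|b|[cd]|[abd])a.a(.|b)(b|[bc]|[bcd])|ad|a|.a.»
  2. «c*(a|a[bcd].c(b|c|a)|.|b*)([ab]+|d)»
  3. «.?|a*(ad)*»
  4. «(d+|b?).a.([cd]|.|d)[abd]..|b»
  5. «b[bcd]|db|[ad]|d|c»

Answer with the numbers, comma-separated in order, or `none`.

4

1 → no match
2 → no match
3 → no match
4 → match
5 → no match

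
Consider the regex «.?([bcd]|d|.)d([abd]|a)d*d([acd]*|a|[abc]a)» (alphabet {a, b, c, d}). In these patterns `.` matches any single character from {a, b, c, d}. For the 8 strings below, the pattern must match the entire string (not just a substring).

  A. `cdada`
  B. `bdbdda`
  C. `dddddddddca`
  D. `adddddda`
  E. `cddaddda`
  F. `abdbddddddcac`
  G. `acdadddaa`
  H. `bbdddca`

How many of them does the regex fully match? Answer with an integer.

A → match
B → match
C → match
D → match
E → match
F → match
G → match
H → match
Total matched: 8

8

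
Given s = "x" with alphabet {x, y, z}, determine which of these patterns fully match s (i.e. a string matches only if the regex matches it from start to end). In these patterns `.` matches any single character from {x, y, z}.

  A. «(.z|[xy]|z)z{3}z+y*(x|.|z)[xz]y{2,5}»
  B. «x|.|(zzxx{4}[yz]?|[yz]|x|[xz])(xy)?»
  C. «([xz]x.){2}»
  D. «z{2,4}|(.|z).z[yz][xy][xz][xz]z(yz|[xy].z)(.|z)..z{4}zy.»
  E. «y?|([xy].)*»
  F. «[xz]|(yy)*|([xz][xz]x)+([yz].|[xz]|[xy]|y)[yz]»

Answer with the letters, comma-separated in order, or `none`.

A → no match — must end with "y"
B → match
C → no match
D → no match
E → no match
F → match

B, F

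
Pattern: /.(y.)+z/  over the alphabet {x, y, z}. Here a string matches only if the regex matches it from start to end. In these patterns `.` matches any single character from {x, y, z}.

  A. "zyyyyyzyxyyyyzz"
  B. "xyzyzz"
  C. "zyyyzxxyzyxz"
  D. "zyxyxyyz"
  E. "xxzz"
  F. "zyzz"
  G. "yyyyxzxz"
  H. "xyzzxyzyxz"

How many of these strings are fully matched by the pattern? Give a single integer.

3

A → no match
B → match
C → no match
D → match
E → no match
F → match
G → no match
H → no match
Total matched: 3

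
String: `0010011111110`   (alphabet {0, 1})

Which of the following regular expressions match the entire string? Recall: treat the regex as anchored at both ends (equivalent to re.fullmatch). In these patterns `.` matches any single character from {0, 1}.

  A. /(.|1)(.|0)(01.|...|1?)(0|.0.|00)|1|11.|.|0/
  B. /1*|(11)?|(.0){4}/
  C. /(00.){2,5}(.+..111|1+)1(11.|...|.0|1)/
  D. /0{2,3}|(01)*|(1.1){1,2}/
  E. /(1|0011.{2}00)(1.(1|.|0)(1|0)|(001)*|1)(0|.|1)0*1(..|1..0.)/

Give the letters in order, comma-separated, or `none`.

C

A → no match
B → no match
C → match
D → no match
E → no match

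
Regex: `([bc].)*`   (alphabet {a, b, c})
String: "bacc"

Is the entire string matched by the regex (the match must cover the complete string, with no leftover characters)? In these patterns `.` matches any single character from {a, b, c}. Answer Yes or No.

Yes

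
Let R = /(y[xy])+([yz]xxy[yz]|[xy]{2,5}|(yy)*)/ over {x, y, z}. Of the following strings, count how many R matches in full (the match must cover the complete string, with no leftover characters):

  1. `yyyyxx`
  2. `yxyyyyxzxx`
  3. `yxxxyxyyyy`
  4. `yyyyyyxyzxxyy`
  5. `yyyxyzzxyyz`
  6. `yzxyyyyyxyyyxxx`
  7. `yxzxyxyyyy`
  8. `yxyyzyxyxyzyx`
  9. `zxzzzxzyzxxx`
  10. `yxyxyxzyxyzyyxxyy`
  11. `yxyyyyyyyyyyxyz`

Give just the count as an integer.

1

1 → match
2 → no match
3 → no match
4 → no match
5 → no match
6 → no match
7 → no match
8 → no match
9 → no match — must start with `y`
10 → no match
11 → no match
Total matched: 1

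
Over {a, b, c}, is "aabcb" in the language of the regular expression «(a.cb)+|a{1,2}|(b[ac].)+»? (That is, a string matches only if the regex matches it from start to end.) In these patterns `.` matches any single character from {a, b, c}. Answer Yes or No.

No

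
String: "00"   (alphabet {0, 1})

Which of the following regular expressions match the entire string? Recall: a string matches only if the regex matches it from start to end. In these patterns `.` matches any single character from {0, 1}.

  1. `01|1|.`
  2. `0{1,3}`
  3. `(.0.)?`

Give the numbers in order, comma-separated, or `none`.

1 → no match
2 → match
3 → no match

2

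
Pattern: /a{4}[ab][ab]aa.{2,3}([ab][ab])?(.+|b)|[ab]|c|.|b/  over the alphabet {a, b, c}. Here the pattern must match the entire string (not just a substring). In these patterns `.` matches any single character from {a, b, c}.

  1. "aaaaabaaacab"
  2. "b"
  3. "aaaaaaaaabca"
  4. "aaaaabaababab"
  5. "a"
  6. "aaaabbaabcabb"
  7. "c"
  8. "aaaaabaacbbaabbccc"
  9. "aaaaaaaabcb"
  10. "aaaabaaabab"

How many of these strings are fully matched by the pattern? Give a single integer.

1 → match
2 → match
3 → match
4 → match
5 → match
6 → match
7 → match
8 → match
9 → match
10 → match
Total matched: 10

10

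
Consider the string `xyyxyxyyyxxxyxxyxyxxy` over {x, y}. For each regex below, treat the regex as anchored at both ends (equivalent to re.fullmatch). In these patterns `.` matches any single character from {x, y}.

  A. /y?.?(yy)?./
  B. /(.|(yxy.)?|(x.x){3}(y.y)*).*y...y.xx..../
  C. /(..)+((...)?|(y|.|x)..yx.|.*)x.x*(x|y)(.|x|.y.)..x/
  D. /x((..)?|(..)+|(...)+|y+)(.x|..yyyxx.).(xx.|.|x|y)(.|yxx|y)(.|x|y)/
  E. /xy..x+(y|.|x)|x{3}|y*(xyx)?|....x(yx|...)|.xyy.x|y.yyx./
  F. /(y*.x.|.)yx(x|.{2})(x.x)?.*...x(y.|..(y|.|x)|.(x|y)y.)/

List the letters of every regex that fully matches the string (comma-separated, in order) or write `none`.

A → no match
B → no match
C → no match — must end with `x`
D → match
E → no match
F → no match

D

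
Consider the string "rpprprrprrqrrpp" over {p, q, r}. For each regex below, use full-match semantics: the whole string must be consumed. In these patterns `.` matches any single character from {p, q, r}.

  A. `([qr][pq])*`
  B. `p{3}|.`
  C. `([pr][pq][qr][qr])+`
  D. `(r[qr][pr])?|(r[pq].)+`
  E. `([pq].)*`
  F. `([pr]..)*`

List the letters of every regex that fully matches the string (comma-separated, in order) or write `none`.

D, F

A → no match
B → no match
C → no match
D → match
E → no match
F → match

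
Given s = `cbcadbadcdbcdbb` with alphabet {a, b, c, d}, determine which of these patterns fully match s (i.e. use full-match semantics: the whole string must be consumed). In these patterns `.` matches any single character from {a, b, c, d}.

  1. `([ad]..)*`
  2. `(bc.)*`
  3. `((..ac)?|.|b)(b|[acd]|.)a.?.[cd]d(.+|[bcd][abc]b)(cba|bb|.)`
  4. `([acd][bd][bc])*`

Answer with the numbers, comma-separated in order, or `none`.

4

1 → no match
2 → no match
3 → no match
4 → match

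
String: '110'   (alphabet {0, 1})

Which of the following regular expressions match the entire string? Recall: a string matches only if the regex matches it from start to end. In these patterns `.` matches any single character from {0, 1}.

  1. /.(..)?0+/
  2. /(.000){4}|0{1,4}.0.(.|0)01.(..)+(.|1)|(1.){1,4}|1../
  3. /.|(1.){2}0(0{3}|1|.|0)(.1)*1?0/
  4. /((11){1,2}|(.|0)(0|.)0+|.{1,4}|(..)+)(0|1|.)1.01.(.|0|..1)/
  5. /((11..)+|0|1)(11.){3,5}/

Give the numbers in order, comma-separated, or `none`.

1 → no match
2 → match
3 → no match
4 → no match
5 → no match

2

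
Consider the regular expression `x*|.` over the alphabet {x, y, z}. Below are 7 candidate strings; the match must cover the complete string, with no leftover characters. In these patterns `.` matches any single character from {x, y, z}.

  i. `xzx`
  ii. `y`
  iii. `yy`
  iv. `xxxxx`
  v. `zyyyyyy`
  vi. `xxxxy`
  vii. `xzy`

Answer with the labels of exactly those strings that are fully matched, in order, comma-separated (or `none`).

i → no match
ii → match
iii → no match
iv → match
v → no match
vi → no match
vii → no match

ii, iv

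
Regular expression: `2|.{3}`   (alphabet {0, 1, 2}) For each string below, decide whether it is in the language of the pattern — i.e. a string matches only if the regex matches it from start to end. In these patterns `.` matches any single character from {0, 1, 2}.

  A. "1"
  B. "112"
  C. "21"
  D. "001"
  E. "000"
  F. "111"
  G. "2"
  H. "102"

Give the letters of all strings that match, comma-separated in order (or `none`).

B, D, E, F, G, H

A → no match
B → match
C → no match
D → match
E → match
F → match
G → match
H → match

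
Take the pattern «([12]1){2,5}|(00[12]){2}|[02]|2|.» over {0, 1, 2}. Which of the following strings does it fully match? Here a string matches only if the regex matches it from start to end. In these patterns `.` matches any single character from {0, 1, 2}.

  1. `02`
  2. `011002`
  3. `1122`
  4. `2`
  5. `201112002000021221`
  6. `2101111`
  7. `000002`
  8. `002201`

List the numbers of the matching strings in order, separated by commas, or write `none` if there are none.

1 → no match
2 → no match
3 → no match
4 → match
5 → no match
6 → no match
7 → no match
8 → no match

4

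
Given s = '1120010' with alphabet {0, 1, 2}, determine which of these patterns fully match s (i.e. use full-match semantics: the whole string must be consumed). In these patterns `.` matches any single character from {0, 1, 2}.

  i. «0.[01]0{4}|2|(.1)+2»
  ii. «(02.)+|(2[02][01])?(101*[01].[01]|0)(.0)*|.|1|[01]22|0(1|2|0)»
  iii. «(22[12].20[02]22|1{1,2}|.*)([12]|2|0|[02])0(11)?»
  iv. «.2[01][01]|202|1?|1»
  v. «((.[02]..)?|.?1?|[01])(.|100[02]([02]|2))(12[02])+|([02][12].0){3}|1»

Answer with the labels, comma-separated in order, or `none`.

iii

i → no match
ii → no match
iii → match
iv → no match
v → no match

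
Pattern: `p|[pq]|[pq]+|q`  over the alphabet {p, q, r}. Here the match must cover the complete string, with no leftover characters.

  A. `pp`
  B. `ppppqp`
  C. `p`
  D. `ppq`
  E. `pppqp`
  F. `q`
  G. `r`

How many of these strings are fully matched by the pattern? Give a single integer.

A → match
B → match
C → match
D → match
E → match
F → match
G → no match
Total matched: 6

6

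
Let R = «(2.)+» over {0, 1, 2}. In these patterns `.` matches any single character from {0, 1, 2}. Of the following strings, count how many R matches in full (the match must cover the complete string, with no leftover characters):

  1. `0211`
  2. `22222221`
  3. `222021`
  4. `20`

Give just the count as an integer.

1 → no match — must start with `2`
2 → match
3 → match
4 → match
Total matched: 3

3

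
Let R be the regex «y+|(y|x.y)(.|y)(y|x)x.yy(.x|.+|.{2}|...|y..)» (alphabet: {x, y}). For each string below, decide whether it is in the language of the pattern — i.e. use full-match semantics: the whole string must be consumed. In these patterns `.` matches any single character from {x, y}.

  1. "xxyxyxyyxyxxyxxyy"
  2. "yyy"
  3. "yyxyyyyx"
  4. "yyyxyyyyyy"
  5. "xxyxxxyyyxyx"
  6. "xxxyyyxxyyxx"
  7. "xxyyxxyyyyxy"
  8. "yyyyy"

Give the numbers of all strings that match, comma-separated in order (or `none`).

1 → no match
2 → match
3 → no match
4 → match
5 → match
6 → no match
7 → match
8 → match

2, 4, 5, 7, 8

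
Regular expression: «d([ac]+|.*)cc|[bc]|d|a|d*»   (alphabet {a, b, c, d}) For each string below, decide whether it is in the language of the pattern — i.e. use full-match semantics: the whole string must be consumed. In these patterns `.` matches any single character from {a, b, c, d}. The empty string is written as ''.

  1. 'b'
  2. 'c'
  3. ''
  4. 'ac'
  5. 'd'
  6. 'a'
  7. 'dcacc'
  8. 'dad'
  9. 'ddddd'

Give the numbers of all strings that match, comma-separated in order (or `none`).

1 → match
2 → match
3 → match
4 → no match
5 → match
6 → match
7 → match
8 → no match
9 → match

1, 2, 3, 5, 6, 7, 9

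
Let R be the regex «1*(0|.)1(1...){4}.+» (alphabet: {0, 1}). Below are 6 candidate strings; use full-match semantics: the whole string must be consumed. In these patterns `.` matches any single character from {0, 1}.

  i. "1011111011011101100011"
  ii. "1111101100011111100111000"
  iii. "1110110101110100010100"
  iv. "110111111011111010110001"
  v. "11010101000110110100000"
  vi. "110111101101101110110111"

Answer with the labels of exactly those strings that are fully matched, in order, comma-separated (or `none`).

i → no match
ii → match
iii → match
iv → match
v → no match
vi → match

ii, iii, iv, vi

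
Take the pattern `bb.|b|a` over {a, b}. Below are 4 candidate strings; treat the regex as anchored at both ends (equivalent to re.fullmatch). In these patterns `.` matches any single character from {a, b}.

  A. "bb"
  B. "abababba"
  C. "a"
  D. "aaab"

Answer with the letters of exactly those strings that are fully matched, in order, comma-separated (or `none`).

C

A → no match
B → no match
C → match
D → no match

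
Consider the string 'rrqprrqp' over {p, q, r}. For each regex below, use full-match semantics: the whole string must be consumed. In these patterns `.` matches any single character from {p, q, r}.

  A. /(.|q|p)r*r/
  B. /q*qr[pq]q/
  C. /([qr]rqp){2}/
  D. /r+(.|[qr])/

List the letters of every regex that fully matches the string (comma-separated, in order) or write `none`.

C

A → no match — must end with 'r'
B → no match — must end with 'q'
C → match
D → no match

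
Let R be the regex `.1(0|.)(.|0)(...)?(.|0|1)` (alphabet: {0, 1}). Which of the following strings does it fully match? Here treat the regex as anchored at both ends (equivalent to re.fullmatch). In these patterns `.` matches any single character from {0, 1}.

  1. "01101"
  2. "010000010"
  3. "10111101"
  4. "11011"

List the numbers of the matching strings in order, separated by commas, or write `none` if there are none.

1, 4

1 → match
2 → no match
3 → no match
4 → match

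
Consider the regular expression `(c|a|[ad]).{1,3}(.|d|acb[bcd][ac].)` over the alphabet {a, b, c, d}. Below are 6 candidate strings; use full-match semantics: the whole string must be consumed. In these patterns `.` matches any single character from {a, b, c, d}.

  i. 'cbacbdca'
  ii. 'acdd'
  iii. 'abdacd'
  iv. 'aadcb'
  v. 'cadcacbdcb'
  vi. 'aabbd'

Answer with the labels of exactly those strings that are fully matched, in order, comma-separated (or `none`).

i. 'cbacbdca' → match
ii. 'acdd' → match
iii. 'abdacd' → no match
iv. 'aadcb' → match
v. 'cadcacbdcb' → match
vi. 'aabbd' → match

i, ii, iv, v, vi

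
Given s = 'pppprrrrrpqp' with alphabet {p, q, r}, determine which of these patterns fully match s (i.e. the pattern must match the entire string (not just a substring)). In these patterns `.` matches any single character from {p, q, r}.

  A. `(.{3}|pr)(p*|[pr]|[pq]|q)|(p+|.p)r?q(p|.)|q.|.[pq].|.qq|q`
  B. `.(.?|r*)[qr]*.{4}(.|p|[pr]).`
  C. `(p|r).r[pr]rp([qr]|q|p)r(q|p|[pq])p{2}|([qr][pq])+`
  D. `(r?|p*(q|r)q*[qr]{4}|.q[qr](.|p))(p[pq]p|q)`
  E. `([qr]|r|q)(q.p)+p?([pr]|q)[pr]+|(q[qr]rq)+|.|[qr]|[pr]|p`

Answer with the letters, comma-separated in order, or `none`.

A → no match
B → no match
C → no match
D → match
E → no match

D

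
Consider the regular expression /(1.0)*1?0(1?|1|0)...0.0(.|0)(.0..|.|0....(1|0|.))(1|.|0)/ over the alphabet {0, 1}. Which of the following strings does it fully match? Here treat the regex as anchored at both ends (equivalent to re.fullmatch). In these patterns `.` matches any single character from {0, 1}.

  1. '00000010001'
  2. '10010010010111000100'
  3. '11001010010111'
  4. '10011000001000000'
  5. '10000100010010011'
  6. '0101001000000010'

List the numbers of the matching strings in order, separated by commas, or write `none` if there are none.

1. '00000010001' → match
2 → match
3 → match
4 → match
5 → match
6 → match

1, 2, 3, 4, 5, 6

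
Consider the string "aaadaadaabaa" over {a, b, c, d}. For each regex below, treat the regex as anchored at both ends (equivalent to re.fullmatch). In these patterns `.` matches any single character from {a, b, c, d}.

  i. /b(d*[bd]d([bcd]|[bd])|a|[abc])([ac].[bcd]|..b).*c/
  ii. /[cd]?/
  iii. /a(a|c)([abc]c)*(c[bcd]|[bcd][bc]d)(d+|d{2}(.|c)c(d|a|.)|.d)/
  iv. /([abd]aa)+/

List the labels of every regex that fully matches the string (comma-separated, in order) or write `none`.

i → no match — must start with "b"
ii → no match
iii → no match
iv → match

iv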